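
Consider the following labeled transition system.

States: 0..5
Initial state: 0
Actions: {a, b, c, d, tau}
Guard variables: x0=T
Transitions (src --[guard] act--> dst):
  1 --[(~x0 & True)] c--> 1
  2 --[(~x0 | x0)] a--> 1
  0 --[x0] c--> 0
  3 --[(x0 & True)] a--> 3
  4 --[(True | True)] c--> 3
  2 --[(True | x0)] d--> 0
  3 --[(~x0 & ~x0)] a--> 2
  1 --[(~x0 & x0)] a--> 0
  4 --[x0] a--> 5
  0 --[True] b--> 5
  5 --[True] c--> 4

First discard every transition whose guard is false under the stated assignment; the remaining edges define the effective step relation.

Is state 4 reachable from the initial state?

Answer: REACHABLE

Analysis:
8 transition(s) survive guard evaluation.
depth 0: {0}
depth 1: {5}  cumulative {0,5}
depth 2: {4}  cumulative {0,4,5}
depth 3: {3}  cumulative {0,3,4,5}
R = {0,3,4,5}
witness 4: b·c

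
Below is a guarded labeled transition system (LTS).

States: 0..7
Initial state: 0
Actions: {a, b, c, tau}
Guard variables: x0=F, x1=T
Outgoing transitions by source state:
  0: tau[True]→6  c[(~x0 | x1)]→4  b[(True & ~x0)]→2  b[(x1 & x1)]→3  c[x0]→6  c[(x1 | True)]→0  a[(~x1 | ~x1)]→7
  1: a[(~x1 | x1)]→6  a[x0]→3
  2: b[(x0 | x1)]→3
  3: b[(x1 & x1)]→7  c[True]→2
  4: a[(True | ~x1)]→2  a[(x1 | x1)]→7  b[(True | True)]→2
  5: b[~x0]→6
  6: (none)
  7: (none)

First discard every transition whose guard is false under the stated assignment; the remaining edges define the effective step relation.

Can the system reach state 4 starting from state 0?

Guard filter leaves 13 enabled edge(s).
Layer 0: {0}
Layer 1: {2,3,4,6}  cumulative {0,2,3,4,6}
Layer 2: {7}  cumulative {0,2,3,4,6,7}
Reach set: {0,2,3,4,6,7}
Path to 4: c

Answer: REACHABLE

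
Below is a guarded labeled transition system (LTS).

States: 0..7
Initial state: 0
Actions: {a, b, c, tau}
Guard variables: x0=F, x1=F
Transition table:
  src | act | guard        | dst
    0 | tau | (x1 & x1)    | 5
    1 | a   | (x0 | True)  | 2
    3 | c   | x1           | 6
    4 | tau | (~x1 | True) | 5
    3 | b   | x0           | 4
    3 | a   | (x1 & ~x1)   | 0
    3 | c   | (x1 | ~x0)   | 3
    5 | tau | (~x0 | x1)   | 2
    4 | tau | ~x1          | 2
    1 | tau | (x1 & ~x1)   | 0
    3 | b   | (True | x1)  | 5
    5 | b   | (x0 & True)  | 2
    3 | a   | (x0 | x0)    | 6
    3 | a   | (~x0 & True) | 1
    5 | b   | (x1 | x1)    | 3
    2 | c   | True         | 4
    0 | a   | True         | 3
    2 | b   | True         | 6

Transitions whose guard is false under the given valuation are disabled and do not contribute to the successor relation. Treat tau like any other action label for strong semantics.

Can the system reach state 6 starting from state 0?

10 transition(s) survive guard evaluation.
Layer 0: {0}
Layer 1: {3}  now seen {0,3}
Layer 2: {1,5}  now seen {0,1,3,5}
Layer 3: {2}  now seen {0,1,2,3,5}
Layer 4: {4,6}  now seen {0,1,2,3,4,5,6}
Reachable = {0,1,2,3,4,5,6}
witness 6: a·b·tau·b

Answer: REACHABLE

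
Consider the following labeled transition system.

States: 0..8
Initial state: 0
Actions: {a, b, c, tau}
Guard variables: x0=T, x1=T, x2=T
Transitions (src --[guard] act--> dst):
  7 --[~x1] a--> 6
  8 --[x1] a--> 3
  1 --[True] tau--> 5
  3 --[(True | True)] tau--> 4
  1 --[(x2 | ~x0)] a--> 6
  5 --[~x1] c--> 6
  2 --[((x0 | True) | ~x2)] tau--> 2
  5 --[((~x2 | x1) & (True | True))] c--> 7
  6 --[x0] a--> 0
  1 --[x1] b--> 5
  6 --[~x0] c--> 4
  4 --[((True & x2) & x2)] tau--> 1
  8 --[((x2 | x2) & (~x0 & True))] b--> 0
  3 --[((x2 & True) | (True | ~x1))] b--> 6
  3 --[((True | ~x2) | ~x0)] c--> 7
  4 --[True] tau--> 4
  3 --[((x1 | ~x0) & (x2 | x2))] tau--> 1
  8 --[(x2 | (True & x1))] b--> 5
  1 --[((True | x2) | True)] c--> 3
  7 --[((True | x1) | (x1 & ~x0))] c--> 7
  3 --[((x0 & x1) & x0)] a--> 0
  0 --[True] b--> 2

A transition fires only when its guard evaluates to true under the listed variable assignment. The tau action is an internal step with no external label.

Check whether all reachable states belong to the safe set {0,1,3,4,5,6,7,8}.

Answer: INVARIANT VIOLATED at state 2

Working:
Safe = {0,1,3,4,5,6,7,8}
Reach set: {0,2}
  0: safe
  2: outside
witness against invariant: b → 2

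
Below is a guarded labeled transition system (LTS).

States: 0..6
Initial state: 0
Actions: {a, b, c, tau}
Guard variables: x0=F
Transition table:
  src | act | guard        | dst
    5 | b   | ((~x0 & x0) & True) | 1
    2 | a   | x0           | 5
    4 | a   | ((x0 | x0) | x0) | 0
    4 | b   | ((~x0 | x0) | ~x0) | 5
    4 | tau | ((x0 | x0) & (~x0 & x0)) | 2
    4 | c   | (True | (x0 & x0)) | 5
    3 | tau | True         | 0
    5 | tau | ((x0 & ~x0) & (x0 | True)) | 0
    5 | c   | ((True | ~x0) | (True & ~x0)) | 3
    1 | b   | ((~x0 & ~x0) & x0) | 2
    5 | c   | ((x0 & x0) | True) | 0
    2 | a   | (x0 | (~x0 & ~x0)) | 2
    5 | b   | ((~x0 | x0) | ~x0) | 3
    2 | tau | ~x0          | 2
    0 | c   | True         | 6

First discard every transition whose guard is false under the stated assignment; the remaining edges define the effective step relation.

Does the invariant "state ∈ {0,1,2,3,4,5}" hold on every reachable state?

Answer: INVARIANT VIOLATED at state 6

Analysis:
Inv-set: {0,1,2,3,4,5}
Reachable = {0,6}
  0: safe
  6: ✗ unsafe
witness against invariant: c → 6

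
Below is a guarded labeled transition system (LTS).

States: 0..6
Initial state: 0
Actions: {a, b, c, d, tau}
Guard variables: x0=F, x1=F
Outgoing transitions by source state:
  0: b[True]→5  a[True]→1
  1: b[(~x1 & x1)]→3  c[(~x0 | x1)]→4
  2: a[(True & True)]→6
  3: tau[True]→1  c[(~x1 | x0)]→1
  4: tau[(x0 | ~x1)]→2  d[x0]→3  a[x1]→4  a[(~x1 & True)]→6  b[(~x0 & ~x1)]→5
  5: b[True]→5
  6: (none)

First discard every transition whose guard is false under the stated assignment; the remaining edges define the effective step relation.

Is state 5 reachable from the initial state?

Answer: REACHABLE

Working:
10 transition(s) survive guard evaluation.
L0 = {0}
L1 = {1,5}  now seen {0,1,5}
L2 = {4}  now seen {0,1,4,5}
L3 = {2,6}  now seen {0,1,2,4,5,6}
Reach set: {0,1,2,4,5,6}
witness 5: b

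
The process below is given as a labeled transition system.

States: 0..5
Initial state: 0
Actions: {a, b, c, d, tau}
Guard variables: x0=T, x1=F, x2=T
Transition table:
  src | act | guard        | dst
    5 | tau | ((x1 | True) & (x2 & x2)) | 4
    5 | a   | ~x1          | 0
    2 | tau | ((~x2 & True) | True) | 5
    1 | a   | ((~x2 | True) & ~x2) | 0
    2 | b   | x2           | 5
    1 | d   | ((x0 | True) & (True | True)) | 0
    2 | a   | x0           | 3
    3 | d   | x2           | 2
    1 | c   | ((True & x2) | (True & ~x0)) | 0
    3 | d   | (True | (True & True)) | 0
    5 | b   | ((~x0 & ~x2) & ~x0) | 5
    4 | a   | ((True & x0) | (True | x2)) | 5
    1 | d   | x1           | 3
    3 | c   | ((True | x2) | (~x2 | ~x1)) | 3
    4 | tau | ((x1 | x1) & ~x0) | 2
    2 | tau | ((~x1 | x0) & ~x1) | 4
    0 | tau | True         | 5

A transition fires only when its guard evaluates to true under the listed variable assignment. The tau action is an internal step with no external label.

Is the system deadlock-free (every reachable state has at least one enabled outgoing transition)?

Reach set: {0,4,5}
  0: tau→5  [1 exit(s)]
  4: a→5  [1 exit(s)]
  5: a→0  tau→4  [2 exit(s)]

Answer: DEADLOCK-FREE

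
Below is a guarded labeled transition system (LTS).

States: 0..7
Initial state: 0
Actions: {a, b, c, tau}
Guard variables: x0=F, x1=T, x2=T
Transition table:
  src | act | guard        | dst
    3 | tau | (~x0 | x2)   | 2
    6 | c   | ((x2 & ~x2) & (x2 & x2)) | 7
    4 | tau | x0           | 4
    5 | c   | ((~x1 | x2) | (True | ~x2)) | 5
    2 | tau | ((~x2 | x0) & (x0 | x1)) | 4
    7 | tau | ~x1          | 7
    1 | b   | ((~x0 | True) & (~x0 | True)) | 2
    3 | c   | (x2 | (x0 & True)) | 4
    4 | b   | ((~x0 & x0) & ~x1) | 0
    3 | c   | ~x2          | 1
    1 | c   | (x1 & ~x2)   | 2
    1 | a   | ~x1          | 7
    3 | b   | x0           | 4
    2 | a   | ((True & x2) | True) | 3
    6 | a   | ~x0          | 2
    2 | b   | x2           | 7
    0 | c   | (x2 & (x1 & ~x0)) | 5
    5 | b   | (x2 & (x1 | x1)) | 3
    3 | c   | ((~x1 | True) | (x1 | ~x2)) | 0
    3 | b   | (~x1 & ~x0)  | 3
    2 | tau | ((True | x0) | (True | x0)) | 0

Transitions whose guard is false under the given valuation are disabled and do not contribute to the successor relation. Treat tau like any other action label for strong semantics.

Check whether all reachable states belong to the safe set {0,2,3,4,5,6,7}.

Answer: INVARIANT HOLDS

Trace:
Inv-set: {0,2,3,4,5,6,7}
R = {0,2,3,4,5,7}
  0: ok
  2: ok
  3: ok
  4: ok
  5: ok
  7: ok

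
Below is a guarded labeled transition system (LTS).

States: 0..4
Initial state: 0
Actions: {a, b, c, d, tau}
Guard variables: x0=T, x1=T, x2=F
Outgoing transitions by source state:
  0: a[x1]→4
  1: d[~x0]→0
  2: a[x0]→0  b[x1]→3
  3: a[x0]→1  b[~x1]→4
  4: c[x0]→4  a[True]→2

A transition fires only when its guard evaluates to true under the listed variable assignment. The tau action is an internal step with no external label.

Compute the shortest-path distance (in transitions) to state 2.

Answer: 2

Working:
Breadth-first toward 2:
  L0 = {0}
  L1 = {4}
  L2 = {2}
2 enters at depth 2; path a·a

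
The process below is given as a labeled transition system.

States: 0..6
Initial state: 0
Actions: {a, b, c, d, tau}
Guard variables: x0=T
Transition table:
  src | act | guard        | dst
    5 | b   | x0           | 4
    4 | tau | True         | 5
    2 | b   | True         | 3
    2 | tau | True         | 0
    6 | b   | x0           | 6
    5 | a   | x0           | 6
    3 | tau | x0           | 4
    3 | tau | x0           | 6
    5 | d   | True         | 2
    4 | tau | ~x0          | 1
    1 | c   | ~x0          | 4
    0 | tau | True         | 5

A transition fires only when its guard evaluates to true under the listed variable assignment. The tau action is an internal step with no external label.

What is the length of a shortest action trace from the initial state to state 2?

Layered search for 2:
  depth 0: {0}
  depth 1: {5}
  depth 2: {2,4,6}
2 enters at depth 2; path tau·d

Answer: 2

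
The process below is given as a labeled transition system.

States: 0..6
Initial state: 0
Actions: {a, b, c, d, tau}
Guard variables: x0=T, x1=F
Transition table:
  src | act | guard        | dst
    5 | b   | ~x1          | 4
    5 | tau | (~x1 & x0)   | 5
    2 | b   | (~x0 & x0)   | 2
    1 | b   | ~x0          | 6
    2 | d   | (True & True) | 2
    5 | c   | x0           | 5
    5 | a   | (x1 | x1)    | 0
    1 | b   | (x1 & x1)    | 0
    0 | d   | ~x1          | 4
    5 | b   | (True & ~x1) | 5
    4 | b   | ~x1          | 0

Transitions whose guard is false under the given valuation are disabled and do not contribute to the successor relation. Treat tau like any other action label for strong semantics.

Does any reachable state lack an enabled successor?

Answer: DEADLOCK-FREE

Trace:
R = {0,4}
  0: d→4  [1 out]
  4: b→0  [1 out]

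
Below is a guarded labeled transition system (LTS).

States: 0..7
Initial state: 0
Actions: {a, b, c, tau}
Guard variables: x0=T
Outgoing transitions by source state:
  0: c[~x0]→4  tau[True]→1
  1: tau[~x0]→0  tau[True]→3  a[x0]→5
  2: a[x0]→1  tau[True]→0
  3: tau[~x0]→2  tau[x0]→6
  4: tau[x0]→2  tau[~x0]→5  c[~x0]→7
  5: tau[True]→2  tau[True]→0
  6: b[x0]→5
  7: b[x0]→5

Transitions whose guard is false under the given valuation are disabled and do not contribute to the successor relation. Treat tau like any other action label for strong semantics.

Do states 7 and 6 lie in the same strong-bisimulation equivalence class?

Refine partition for ~:
  P[0] = {{0,1,2,3,4,5,6,7}}
  P[1] = {{0,3,4,5},{1,2},{6,7}}
  P[2] = {{0,4},{1},{2},{3},{5},{6,7}}
  P[3] = {{0},{1},{2},{3},{4},{5},{6,7}}
stable after 4 split(s): 7 block(s)
[7]={6,7}  [6]={6,7}

Answer: BISIMILAR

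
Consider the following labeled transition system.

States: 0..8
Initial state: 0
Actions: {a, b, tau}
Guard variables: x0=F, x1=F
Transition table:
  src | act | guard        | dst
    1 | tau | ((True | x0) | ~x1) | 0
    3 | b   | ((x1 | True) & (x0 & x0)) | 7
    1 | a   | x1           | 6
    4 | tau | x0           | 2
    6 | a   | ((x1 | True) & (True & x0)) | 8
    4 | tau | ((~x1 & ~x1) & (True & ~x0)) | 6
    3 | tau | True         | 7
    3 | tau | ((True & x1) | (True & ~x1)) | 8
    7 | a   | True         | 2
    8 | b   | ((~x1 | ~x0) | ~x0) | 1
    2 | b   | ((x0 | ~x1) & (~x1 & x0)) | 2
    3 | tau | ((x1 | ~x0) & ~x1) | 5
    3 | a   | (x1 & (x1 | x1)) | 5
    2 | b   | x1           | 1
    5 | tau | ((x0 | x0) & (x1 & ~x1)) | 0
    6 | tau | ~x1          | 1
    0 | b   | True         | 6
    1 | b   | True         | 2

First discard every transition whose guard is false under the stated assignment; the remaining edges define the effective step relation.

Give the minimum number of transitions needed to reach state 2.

Answer: 3

Working:
Layered search for 2:
  Layer 0: {0}
  Layer 1: {6}
  Layer 2: {1}
  Layer 3: {2}
depth(2)=3, e.g. b·tau·b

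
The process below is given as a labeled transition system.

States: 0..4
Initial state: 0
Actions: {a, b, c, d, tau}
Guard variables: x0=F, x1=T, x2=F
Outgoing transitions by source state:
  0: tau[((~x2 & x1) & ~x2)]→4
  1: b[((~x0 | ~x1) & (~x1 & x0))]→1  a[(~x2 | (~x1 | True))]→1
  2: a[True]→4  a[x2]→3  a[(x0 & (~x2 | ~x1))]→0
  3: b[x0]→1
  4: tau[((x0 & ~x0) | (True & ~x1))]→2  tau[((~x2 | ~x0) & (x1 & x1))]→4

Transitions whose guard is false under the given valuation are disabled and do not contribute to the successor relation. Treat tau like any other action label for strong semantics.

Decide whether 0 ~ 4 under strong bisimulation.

Bisimulation quotient by refinement:
  P[0] = {{0,1,2,3,4}}
  P[1] = {{0,4},{1,2},{3}}
  P[2] = {{0,4},{1},{2},{3}}
stable after 3 split(s): 4 block(s)
0∈{0,4}, 4∈{0,4}

Answer: BISIMILAR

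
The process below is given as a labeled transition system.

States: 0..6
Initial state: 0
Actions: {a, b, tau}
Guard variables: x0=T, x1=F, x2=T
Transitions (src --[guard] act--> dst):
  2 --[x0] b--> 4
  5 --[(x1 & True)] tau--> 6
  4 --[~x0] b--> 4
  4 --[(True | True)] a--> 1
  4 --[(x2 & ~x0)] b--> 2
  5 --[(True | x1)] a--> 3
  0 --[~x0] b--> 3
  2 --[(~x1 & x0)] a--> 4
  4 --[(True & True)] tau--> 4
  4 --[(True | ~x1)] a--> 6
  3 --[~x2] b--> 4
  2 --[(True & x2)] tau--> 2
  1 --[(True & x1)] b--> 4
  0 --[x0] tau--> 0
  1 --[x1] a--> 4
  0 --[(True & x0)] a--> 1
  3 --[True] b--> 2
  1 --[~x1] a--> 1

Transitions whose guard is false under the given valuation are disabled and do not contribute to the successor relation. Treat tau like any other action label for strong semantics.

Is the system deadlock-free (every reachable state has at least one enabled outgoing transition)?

Reach set: {0,1}
  0: a→1  tau→0  [deg 2]
  1: a→1  [deg 1]

Answer: DEADLOCK-FREE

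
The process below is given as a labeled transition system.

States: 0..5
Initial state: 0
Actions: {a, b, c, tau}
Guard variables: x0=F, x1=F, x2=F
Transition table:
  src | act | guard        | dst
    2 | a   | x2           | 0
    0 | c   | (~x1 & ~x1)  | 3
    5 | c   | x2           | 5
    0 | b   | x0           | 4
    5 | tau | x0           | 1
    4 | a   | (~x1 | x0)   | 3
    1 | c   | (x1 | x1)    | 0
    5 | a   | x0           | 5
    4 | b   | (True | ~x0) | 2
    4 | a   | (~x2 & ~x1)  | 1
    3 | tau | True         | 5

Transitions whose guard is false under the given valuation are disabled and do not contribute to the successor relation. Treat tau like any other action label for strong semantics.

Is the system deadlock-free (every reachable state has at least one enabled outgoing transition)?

Answer: DEADLOCK at state 5

Working:
Reach set: {0,3,5}
  0: c→3  [1 exit(s)]
  3: tau→5  [1 exit(s)]
  5: ∅  [deadlock]
trace reaching 5: c·tau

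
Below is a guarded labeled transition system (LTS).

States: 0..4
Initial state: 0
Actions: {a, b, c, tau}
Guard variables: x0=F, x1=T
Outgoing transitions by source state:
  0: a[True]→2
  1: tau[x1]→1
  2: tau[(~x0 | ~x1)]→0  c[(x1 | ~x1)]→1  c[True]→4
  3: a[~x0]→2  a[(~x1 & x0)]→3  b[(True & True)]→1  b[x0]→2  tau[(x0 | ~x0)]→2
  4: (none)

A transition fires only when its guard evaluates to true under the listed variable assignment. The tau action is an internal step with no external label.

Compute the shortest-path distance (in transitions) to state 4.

Breadth-first toward 4:
  L0 = {0}
  L1 = {2}
  L2 = {1,4}
depth(4)=2, e.g. a·c

Answer: 2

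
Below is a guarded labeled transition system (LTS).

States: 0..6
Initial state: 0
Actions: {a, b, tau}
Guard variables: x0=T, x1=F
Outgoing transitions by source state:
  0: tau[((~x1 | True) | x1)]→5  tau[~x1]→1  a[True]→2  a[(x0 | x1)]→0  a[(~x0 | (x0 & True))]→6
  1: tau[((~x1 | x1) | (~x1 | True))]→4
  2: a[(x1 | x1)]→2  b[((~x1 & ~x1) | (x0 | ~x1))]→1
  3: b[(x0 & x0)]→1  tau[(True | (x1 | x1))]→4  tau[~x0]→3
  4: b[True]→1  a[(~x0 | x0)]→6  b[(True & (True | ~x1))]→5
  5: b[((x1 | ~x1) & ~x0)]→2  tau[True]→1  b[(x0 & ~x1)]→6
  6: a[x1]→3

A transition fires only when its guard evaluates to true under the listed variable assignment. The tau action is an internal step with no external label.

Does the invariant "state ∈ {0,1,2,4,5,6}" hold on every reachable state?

Safe = {0,1,2,4,5,6}
R = {0,1,2,4,5,6}
  0: ✓
  1: ✓
  2: ✓
  4: ✓
  5: ✓
  6: ✓

Answer: INVARIANT HOLDS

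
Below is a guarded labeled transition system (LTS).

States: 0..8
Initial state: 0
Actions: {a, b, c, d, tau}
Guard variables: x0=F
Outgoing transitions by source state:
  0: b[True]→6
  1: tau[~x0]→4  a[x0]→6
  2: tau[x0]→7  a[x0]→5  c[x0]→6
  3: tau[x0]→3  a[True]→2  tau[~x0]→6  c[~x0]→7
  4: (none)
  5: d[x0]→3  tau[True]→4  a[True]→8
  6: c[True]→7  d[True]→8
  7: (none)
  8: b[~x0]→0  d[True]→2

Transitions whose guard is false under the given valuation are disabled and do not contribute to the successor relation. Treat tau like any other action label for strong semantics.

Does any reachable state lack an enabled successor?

Reach set: {0,2,6,7,8}
  0: b→6  [deg 1]
  2: ∅  [STUCK]
  6: c→7  d→8  [deg 2]
  7: ∅  [STUCK]
  8: b→0  d→2  [deg 2]
trace reaching 2: b·d·d

Answer: DEADLOCK at state 2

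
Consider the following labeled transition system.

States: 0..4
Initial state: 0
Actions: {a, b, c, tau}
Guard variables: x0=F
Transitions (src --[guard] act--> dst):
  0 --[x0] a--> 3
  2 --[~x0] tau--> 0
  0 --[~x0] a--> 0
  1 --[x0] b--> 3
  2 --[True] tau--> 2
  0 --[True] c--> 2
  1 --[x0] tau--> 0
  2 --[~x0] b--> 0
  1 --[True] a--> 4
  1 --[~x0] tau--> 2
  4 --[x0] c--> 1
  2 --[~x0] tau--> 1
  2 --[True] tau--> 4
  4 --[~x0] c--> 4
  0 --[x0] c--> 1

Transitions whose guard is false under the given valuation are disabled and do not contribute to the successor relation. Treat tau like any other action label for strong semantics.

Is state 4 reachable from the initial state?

After dropping false guards: 10 live edges.
Layer 0: {0}
Layer 1: {2}  cumulative {0,2}
Layer 2: {1,4}  cumulative {0,1,2,4}
Reachable = {0,1,2,4}
Path to 4: c·tau

Answer: REACHABLE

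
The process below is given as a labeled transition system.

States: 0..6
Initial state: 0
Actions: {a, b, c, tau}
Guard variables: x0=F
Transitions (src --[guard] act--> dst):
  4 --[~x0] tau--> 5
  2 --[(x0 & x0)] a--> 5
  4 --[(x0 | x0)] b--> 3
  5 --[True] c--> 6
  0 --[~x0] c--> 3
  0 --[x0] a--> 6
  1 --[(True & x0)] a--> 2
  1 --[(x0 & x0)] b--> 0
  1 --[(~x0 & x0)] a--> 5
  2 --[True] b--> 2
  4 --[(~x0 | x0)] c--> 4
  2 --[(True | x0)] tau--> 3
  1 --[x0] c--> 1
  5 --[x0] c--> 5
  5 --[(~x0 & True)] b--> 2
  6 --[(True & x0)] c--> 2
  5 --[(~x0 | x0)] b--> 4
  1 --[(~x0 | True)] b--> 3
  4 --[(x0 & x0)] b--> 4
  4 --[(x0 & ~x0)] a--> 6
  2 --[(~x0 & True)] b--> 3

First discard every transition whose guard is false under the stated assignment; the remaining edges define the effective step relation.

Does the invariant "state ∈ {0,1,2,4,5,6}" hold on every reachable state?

Answer: INVARIANT VIOLATED at state 3

Analysis:
Inv-set: {0,1,2,4,5,6}
Reach set: {0,3}
  0: ok
  3: VIOLATES
counterexample path to 3: c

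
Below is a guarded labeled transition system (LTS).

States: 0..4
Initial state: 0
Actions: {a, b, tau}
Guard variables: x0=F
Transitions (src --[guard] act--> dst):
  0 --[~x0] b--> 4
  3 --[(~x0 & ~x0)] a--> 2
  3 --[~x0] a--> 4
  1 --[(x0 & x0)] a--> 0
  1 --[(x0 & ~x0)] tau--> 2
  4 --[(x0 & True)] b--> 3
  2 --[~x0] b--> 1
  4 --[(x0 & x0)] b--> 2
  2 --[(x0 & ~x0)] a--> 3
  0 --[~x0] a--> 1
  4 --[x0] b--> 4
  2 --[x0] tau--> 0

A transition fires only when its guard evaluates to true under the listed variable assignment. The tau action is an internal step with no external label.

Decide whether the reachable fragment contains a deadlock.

R = {0,1,4}
  0: a→1  b→4  [deg 2]
  1: ∅  [deadlock]
  4: ∅  [deadlock]
Path to 1: a

Answer: DEADLOCK at state 1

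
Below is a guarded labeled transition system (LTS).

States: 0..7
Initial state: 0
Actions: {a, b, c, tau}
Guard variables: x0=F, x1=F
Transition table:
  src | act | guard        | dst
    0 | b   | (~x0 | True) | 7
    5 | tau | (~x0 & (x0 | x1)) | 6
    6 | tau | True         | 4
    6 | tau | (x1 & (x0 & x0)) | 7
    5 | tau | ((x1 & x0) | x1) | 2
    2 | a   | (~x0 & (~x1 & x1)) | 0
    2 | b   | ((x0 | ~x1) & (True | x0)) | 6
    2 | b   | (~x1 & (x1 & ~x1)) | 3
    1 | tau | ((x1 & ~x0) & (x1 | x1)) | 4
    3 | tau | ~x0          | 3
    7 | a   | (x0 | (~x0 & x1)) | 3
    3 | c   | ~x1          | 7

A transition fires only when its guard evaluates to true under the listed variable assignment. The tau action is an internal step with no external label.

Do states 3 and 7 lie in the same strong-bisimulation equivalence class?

Answer: NOT BISIMILAR

Analysis:
Bisimulation quotient by refinement:
  round 0: {{0,1,2,3,4,5,6,7}}
  round 1: {{0,2},{1,4,5,7},{3},{6}}
  round 2: {{0},{1,4,5,7},{2},{3},{6}}
5 equivalence class(es) (converged in 3)
class of 3: {3}; class of 7: {1,4,5,7}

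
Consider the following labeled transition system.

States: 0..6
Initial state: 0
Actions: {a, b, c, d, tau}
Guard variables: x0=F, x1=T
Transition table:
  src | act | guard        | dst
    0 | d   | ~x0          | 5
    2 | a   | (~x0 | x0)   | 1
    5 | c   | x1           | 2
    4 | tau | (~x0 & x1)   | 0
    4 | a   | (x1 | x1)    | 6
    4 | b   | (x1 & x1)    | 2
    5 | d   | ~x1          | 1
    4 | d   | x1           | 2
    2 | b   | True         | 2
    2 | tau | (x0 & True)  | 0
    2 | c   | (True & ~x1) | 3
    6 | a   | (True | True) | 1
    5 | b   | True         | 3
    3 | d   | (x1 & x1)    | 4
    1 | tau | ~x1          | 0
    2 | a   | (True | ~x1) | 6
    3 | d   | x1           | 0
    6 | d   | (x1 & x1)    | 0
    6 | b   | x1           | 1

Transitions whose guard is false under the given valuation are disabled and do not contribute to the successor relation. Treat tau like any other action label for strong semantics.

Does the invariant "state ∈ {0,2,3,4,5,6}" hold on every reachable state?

Answer: INVARIANT VIOLATED at state 1

Trace:
Allowed set {0,2,3,4,5,6}
Reach set: {0,1,2,3,4,5,6}
  0: ✓
  1: VIOLATES
  2: ✓
  3: ✓
  4: ✓
  5: ✓
  6: ✓
reach 1 via d·c·a — violates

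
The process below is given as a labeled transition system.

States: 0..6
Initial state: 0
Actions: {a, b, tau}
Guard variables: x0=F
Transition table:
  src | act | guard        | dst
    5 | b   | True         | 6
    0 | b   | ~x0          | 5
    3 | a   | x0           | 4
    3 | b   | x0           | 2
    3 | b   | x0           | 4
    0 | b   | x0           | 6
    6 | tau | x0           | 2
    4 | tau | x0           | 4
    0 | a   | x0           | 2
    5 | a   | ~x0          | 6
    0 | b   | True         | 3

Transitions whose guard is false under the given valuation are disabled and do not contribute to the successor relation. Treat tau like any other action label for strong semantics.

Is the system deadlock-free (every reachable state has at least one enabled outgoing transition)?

Reach set: {0,3,5,6}
  0: b→3  b→5  [2 exit(s)]
  3: ∅  [STUCK]
  5: a→6  b→6  [2 exit(s)]
  6: ∅  [STUCK]
Path to 3: b

Answer: DEADLOCK at state 3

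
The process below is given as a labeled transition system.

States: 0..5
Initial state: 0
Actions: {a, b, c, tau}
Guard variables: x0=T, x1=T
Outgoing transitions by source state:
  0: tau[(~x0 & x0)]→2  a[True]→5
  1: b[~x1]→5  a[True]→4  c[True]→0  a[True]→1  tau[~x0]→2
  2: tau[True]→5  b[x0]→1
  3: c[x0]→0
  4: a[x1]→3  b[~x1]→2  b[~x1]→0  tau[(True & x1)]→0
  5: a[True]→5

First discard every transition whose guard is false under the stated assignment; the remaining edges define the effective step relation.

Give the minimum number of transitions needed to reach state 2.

Answer: UNREACHABLE

Trace:
BFS to 2:
  Layer 0: {0}
  Layer 1: {5}
2 never appears.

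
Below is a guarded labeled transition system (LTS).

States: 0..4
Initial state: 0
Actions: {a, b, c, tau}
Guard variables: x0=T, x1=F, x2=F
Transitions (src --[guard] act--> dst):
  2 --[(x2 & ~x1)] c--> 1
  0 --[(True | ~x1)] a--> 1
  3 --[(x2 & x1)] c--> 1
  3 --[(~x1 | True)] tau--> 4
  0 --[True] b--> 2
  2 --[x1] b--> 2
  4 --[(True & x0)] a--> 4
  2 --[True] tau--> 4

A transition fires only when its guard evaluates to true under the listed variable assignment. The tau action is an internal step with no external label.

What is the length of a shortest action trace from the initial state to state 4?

Answer: 2

Trace:
Layered search for 4:
  Layer 0: {0}
  Layer 1: {1,2}
  Layer 2: {4}
first hit 4 at d=2 via b·tau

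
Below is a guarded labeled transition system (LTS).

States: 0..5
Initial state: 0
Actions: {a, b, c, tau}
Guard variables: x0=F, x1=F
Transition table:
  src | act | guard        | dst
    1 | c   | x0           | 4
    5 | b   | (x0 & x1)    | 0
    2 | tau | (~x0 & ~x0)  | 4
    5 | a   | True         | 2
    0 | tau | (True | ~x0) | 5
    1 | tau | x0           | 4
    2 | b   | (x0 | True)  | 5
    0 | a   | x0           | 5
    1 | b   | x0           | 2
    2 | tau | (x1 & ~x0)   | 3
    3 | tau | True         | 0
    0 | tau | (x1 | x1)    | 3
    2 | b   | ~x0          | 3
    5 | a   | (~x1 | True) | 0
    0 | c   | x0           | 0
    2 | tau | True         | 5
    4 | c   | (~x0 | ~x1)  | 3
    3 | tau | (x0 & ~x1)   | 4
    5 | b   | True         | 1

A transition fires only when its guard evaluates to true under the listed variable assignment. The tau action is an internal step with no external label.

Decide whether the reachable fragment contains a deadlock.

Answer: DEADLOCK at state 1

Trace:
Reach set: {0,1,2,3,4,5}
  0: tau→5  [deg 1]
  1: ∅  [deadlock]
  2: b→3  b→5  tau→4  tau→5  [deg 4]
  3: tau→0  [deg 1]
  4: c→3  [deg 1]
  5: a→0  a→2  b→1  [deg 3]
witness 1: tau·b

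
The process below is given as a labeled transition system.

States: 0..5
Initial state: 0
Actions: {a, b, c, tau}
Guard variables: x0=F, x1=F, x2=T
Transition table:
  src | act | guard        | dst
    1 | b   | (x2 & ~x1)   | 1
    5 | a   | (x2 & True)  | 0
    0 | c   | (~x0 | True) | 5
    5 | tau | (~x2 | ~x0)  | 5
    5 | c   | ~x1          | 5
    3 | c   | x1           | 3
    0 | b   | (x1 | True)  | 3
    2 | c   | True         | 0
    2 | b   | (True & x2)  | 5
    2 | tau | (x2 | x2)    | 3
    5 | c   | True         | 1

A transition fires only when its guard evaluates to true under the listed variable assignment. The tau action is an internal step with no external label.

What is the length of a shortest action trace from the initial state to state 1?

BFS to 1:
  Layer 0: {0}
  Layer 1: {3,5}
  Layer 2: {1}
1 enters at depth 2; path c·c

Answer: 2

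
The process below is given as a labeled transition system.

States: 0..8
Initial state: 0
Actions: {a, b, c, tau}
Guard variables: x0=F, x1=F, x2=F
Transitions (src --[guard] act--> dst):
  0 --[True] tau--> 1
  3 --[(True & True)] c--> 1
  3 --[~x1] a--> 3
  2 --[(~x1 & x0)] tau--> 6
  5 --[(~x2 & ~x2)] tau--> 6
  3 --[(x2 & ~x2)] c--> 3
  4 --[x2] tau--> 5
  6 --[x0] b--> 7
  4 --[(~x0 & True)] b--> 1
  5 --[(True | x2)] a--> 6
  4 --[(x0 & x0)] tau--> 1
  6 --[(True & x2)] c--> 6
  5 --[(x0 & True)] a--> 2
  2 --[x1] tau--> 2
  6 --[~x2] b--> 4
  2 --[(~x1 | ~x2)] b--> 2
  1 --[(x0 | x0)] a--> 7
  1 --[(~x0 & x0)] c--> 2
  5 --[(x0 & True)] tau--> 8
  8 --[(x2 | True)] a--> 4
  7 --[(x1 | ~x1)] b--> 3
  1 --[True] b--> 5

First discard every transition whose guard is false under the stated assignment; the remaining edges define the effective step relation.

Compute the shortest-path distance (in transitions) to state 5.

Answer: 2

Working:
Breadth-first toward 5:
  depth 0: {0}
  depth 1: {1}
  depth 2: {5}
depth(5)=2, e.g. tau·b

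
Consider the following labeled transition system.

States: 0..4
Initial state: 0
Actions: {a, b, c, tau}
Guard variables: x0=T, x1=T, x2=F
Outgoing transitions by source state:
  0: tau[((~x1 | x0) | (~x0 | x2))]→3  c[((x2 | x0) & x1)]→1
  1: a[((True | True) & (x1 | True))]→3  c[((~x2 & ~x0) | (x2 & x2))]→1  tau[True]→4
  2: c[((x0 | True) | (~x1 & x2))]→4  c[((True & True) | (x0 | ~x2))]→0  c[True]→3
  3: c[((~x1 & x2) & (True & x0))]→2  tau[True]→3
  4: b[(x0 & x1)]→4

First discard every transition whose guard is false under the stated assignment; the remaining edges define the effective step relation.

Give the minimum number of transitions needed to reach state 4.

Answer: 2

Working:
BFS to 4:
  Layer 0: {0}
  Layer 1: {1,3}
  Layer 2: {4}
4 enters at depth 2; path c·tau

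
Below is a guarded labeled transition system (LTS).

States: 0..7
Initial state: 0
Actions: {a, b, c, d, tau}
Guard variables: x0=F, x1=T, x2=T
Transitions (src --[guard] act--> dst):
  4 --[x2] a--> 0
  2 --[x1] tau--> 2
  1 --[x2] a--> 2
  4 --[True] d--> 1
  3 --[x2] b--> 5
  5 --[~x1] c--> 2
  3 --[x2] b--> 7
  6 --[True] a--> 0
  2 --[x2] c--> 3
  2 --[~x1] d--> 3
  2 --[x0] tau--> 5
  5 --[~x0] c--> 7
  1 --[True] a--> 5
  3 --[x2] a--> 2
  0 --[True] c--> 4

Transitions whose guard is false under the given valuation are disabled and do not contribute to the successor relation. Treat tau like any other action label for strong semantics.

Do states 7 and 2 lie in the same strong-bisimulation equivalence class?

Refine partition for ~:
  P[0] = {{0,1,2,3,4,5,6,7}}
  P[1] = {{0,5},{1,6},{2},{3},{4},{7}}
  P[2] = {{0},{1},{2},{3},{4},{5},{6},{7}}
Fixed point at round 3; 8 class(es).
7∈{7}, 2∈{2}

Answer: NOT BISIMILAR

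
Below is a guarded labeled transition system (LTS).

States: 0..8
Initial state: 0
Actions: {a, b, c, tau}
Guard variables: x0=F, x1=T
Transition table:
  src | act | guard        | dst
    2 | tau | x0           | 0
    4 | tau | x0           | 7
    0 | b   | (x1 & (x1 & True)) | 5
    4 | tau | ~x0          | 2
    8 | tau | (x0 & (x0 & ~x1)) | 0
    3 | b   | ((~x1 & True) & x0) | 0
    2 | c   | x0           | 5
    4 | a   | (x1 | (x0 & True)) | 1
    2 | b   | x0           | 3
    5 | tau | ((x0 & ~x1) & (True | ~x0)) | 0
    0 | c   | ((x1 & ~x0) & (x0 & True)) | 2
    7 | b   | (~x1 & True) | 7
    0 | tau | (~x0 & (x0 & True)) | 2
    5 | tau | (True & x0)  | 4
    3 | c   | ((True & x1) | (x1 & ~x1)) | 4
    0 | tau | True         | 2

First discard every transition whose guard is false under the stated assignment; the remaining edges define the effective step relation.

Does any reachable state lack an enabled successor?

Reachable = {0,2,5}
  0: b→5  tau→2  [2 exit(s)]
  2: ∅  [deadlock]
  5: ∅  [deadlock]
Path to 2: tau

Answer: DEADLOCK at state 2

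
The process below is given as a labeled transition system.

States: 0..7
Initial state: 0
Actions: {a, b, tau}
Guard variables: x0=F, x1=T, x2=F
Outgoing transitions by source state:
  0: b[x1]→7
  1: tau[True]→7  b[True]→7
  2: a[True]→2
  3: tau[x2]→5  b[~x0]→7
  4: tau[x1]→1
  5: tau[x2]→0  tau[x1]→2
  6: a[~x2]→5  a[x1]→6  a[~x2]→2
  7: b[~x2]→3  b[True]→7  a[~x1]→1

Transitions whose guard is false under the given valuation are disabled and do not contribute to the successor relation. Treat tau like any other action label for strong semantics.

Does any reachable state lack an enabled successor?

Answer: DEADLOCK-FREE

Analysis:
R = {0,3,7}
  0: b→7  [deg 1]
  3: b→7  [deg 1]
  7: b→3  b→7  [deg 2]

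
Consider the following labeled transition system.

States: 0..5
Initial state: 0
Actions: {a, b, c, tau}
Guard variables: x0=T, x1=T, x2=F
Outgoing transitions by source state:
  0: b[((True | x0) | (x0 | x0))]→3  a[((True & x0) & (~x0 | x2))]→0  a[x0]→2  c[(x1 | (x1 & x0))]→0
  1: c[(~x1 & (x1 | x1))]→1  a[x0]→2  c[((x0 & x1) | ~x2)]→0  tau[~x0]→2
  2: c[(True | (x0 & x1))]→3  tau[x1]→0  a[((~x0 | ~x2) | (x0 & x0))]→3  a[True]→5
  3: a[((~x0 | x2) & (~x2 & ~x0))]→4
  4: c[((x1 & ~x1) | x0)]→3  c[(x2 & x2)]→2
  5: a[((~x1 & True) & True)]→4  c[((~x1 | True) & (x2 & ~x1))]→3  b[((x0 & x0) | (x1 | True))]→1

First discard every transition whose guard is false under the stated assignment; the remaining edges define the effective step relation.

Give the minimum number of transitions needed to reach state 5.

Layered search for 5:
  L0 = {0}
  L1 = {2,3}
  L2 = {5}
first hit 5 at d=2 via a·a

Answer: 2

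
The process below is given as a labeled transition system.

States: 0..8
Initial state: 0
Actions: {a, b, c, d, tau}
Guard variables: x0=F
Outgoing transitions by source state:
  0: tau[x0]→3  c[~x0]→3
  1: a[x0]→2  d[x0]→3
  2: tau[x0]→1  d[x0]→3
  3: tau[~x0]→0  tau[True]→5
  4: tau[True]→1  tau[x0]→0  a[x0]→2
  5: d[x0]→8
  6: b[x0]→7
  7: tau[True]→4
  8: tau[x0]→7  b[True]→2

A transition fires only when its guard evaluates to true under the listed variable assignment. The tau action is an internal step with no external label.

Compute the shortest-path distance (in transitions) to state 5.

Breadth-first toward 5:
  depth 0: {0}
  depth 1: {3}
  depth 2: {5}
5 enters at depth 2; path c·tau

Answer: 2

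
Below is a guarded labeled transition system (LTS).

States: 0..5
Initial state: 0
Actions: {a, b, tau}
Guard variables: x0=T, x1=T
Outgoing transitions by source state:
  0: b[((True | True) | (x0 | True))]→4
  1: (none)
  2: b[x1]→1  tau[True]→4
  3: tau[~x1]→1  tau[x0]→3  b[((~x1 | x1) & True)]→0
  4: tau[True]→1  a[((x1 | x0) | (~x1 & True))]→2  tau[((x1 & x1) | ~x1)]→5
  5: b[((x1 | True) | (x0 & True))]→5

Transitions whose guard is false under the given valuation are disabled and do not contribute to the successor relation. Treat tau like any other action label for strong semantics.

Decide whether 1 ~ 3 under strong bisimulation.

Answer: NOT BISIMILAR

Analysis:
Refine partition for ~:
  P[0] = {{0,1,2,3,4,5}}
  P[1] = {{0,5},{1},{2,3},{4}}
  P[2] = {{0},{1},{2},{3},{4},{5}}
stable after 3 split(s): 6 block(s)
1∈{1}, 3∈{3}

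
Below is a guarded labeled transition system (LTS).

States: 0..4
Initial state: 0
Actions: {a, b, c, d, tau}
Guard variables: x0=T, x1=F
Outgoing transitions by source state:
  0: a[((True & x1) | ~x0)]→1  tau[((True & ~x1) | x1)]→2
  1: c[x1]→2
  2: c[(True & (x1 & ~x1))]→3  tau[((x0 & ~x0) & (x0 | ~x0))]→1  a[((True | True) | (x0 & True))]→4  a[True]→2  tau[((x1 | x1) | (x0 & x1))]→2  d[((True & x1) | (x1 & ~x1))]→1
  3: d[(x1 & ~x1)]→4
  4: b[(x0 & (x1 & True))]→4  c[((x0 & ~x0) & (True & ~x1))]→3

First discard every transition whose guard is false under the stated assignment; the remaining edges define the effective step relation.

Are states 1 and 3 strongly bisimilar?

Bisimulation quotient by refinement:
  P[0] = {{0,1,2,3,4}}
  P[1] = {{0},{1,3,4},{2}}
3 equivalence class(es) (converged in 2)
[1]={1,3,4}  [3]={1,3,4}

Answer: BISIMILAR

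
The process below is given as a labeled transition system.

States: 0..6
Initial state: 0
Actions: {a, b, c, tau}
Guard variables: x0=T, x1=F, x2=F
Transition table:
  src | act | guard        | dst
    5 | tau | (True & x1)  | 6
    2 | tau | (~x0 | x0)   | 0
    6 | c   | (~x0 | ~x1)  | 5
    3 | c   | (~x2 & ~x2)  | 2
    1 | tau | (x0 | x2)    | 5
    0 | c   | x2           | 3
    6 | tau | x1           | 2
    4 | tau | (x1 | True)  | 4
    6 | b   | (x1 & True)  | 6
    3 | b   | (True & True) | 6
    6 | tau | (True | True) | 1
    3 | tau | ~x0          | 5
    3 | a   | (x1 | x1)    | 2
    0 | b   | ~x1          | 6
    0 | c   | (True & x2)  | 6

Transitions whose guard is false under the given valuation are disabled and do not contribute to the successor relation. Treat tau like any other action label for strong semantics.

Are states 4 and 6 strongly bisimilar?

Answer: NOT BISIMILAR

Trace:
Bisimulation quotient by refinement:
  P[0] = {{0,1,2,3,4,5,6}}
  P[1] = {{0},{1,2,4},{3},{5},{6}}
  P[2] = {{0},{1},{2},{3},{4},{5},{6}}
Fixed point at round 3; 7 class(es).
4∈{4}, 6∈{6}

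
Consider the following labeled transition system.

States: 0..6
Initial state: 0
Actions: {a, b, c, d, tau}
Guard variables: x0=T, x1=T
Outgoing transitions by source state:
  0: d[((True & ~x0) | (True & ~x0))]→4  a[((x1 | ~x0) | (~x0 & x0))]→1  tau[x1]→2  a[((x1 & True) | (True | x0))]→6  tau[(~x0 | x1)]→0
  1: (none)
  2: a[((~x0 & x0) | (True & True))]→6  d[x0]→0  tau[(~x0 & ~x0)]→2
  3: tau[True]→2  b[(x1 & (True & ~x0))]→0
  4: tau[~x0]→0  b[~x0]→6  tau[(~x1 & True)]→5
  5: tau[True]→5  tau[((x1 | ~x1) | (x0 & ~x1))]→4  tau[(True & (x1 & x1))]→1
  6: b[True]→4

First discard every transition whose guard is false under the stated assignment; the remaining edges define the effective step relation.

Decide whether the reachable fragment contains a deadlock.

Answer: DEADLOCK at state 1

Working:
R = {0,1,2,4,6}
  0: a→1  a→6  tau→0  tau→2  [4 out]
  1: ∅  [deadlock]
  2: a→6  d→0  [2 out]
  4: ∅  [deadlock]
  6: b→4  [1 out]
witness 1: a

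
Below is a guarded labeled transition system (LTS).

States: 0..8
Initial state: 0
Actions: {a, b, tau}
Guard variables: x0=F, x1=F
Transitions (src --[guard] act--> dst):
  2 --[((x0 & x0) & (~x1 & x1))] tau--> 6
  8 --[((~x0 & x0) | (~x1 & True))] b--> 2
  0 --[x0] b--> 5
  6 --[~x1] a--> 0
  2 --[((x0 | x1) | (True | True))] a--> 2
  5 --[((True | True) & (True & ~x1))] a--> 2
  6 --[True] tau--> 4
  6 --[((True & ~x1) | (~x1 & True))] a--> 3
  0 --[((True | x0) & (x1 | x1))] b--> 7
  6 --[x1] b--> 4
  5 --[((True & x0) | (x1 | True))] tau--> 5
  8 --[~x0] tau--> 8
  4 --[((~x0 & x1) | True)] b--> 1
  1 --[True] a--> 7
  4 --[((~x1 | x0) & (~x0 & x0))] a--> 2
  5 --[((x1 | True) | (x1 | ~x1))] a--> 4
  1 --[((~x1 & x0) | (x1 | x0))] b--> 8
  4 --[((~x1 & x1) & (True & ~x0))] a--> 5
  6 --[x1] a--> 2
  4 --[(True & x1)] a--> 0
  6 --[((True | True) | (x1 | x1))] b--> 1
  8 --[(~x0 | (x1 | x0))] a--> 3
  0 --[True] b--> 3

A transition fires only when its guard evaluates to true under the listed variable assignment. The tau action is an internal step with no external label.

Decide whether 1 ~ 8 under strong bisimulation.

Answer: NOT BISIMILAR

Working:
Compute ~ classes (split until stable):
  round 0: {{0,1,2,3,4,5,6,7,8}}
  round 1: {{0,4},{1,2},{3,7},{5},{6,8}}
  round 2: {{0},{1},{2},{3,7},{4},{5},{6},{8}}
stable after 3 split(s): 8 block(s)
1∈{1}, 8∈{8}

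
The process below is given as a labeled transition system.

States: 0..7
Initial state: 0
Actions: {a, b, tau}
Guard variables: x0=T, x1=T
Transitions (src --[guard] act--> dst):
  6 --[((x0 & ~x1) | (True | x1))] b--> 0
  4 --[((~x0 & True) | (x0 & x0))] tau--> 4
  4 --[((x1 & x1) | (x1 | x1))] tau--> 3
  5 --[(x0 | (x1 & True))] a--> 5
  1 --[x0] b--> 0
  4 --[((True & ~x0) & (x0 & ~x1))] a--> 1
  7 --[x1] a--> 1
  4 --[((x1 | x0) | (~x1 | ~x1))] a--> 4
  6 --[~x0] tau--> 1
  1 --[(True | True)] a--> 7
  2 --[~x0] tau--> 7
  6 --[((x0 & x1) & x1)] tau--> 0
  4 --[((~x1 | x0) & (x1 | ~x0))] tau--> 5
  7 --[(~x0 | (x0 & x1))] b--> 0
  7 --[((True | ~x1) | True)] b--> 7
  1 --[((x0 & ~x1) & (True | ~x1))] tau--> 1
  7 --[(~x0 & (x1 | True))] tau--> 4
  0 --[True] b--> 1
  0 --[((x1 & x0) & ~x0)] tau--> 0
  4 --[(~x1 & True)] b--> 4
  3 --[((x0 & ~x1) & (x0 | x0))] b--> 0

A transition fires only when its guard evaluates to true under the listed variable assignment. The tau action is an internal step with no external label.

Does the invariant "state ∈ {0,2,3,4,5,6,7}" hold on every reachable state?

Allowed set {0,2,3,4,5,6,7}
Reach set: {0,1,7}
  0: safe
  1: outside
  7: safe
counterexample path to 1: b

Answer: INVARIANT VIOLATED at state 1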